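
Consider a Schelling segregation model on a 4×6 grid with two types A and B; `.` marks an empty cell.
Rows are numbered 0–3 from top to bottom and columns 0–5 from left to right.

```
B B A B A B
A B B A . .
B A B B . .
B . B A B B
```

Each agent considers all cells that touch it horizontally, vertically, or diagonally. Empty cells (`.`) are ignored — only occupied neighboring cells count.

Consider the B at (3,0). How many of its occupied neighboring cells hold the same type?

1

Occupied neighbors of (3,0): (2,0)=B, (2,1)=A.
Same type (B): 1 of 2.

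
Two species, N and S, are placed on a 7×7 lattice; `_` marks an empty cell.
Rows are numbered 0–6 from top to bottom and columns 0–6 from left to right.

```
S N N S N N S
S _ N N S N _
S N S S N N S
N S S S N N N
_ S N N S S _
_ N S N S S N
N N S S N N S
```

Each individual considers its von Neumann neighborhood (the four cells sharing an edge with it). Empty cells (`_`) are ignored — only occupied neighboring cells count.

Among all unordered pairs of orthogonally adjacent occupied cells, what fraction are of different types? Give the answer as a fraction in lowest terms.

13/23

Scan each occupied cell's neighbors to the right and below so each pair is counted once.
From row 0: 6 unlike of 11 pairs (running 6/11).
From row 1: 5 unlike of 8 pairs (running 11/19).
From row 2: 7 unlike of 13 pairs (running 18/32).
From row 3: 6 unlike of 11 pairs (running 24/43).
From row 4: 4 unlike of 9 pairs (running 28/52).
From row 5: 8 unlike of 11 pairs (running 36/63).
From row 6: 3 unlike of 6 pairs (running 39/69).
Total adjacent occupied pairs: 69; unlike-type pairs: 39.
39/69 reduces to 13/23.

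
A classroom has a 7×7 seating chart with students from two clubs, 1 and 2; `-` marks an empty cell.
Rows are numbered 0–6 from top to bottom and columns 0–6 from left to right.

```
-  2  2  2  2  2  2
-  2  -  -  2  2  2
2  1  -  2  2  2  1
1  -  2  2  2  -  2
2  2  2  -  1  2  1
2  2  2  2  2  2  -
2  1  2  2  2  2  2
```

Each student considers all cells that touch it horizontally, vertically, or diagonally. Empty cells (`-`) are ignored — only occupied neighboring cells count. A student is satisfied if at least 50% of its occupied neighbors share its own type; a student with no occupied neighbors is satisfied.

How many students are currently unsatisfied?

7

(0,1)2 2/2 satisfied
(0,2)2 3/3 satisfied
(0,3)2 3/3 satisfied
(0,4)2 4/4 satisfied
(0,5)2 5/5 satisfied
(0,6)2 3/3 satisfied
(1,1)2 3/4 satisfied
(1,4)2 7/7 satisfied
(1,5)2 7/8 satisfied
(1,6)2 4/5 satisfied
(2,0)2 1/3 not
(2,1)1 1/4 not
(2,3)2 5/5 satisfied
(2,4)2 6/6 satisfied
(2,5)2 6/7 satisfied
(2,6)1 0/4 not
(3,0)1 1/4 not
(3,2)2 4/5 satisfied
(3,3)2 5/6 satisfied
(3,4)2 5/6 satisfied
(3,6)2 2/4 satisfied
(4,0)2 3/4 satisfied
(4,1)2 6/7 satisfied
(4,2)2 6/6 satisfied
(4,4)1 0/6 not
(4,5)2 4/6 satisfied
(4,6)1 0/3 not
(5,0)2 4/5 satisfied
(5,1)2 7/8 satisfied
(5,2)2 6/7 satisfied
(5,3)2 6/7 satisfied
(5,4)2 6/7 satisfied
(5,5)2 5/7 satisfied
(6,0)2 2/3 satisfied
(6,1)1 0/5 not
(6,2)2 4/5 satisfied
(6,3)2 5/5 satisfied
(6,4)2 5/5 satisfied
(6,5)2 4/4 satisfied
(6,6)2 2/2 satisfied
Unsatisfied: (2,0), (2,1), (2,6), (3,0), (4,4), (4,6), (6,1) — 7 in total.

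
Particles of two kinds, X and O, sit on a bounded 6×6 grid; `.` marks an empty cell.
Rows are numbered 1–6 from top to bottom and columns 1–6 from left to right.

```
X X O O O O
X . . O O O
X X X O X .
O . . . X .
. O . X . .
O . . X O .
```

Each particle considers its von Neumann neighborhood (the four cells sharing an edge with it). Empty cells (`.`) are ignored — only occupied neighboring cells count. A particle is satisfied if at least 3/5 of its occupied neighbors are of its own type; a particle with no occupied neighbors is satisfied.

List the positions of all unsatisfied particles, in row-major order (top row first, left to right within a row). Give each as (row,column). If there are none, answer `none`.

Row 1: (1,1)X 2/2 ✓ · (1,2)X 1/2 ✗ · (1,3)O 1/2 ✗ · (1,4)O 3/3 ✓ · (1,5)O 3/3 ✓ · (1,6)O 2/2 ✓
Row 2: (2,1)X 2/2 ✓ · (2,4)O 3/3 ✓ · (2,5)O 3/4 ✓ · (2,6)O 2/2 ✓
Row 3: (3,1)X 2/3 ✓ · (3,2)X 2/2 ✓ · (3,3)X 1/2 ✗ · (3,4)O 1/3 ✗ · (3,5)X 1/3 ✗
Row 4: (4,1)O 0/1 ✗ · (4,5)X 1/1 ✓
Row 5: (5,2)O 0/0 ✓ · (5,4)X 1/1 ✓
Row 6: (6,1)O 0/0 ✓ · (6,4)X 1/2 ✗ · (6,5)O 0/1 ✗

(1,2), (1,3), (3,3), (3,4), (3,5), (4,1), (6,4), (6,5)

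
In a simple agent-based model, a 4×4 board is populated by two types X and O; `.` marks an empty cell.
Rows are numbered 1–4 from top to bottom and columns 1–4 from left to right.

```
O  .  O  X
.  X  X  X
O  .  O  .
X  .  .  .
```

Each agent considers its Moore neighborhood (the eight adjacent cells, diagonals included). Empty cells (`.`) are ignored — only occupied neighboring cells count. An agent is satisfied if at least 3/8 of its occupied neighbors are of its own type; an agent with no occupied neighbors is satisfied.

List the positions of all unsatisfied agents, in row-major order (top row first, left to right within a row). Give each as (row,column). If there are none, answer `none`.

(1,1), (1,3), (2,2), (3,1), (3,3), (4,1)

Row 1: (1,1)O 0/1 not · (1,3)O 0/4 not · (1,4)X 2/3 satisfied
Row 2: (2,2)X 1/5 not · (2,3)X 3/5 satisfied · (2,4)X 2/4 satisfied
Row 3: (3,1)O 0/2 not · (3,3)O 0/3 not
Row 4: (4,1)X 0/1 not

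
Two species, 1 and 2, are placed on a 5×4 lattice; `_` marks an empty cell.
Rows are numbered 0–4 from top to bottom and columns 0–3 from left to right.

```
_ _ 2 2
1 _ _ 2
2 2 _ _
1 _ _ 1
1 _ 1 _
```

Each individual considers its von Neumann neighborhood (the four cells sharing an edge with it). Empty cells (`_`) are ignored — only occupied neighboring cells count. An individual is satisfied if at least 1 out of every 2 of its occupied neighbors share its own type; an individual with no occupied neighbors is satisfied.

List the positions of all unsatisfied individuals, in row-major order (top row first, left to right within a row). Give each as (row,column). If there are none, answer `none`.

Row 0: (0,2)2 1/1 ✓ · (0,3)2 2/2 ✓
Row 1: (1,0)1 0/1 ✗ · (1,3)2 1/1 ✓
Row 2: (2,0)2 1/3 ✗ · (2,1)2 1/1 ✓
Row 3: (3,0)1 1/2 ✓ · (3,3)1 0/0 ✓
Row 4: (4,0)1 1/1 ✓ · (4,2)1 0/0 ✓

(1,0), (2,0)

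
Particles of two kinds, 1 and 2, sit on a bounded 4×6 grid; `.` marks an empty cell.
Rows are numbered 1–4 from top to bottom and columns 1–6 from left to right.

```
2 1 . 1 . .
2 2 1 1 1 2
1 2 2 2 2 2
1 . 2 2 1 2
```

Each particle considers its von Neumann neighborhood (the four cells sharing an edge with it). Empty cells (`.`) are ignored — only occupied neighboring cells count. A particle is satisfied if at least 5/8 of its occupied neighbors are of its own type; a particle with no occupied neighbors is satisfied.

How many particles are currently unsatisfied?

10

Row 1: (1,1)2 1/2 not · (1,2)1 0/2 not · (1,4)1 1/1 satisfied
Row 2: (2,1)2 2/3 satisfied · (2,2)2 2/4 not · (2,3)1 1/3 not · (2,4)1 3/4 satisfied · (2,5)1 1/3 not · (2,6)2 1/2 not
Row 3: (3,1)1 1/3 not · (3,2)2 2/3 satisfied · (3,3)2 3/4 satisfied · (3,4)2 3/4 satisfied · (3,5)2 2/4 not · (3,6)2 3/3 satisfied
Row 4: (4,1)1 1/1 satisfied · (4,3)2 2/2 satisfied · (4,4)2 2/3 satisfied · (4,5)1 0/3 not · (4,6)2 1/2 not
Unsatisfied: (1,1), (1,2), (2,2), (2,3), (2,5), (2,6), (3,1), (3,5), (4,5), (4,6) — 10 in total.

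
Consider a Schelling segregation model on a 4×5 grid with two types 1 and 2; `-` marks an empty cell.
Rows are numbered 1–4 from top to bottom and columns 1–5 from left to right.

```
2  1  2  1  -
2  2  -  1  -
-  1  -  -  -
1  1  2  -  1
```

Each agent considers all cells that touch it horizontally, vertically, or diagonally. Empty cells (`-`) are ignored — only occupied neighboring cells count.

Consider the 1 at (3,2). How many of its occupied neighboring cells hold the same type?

Occupied neighbors of (3,2): (2,1)=2, (2,2)=2, (4,1)=1, (4,2)=1, (4,3)=2.
Same type (1): 2 of 5.

2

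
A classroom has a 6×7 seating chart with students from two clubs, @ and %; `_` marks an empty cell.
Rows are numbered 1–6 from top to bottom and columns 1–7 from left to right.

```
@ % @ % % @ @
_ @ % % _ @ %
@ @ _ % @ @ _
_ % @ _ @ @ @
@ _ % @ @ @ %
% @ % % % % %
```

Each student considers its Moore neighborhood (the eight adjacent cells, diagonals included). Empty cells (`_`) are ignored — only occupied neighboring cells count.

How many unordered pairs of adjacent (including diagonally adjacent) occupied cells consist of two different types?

40

Scan each occupied cell's neighbors to the right and below (and the two forward diagonals) so each pair is counted once.
Row 1: @(1,1)–%(1,2)≠ @(1,1)–@(2,2)= %(1,2)–@(1,3)≠ %(1,2)–@(2,2)≠ %(1,2)–%(2,3)= @(1,3)–%(1,4)≠ @(1,3)–%(2,3)≠ @(1,3)–%(2,4)≠ @(1,3)–@(2,2)= %(1,4)–%(1,5)= %(1,4)–%(2,4)= %(1,4)–%(2,3)= %(1,5)–@(1,6)≠ %(1,5)–@(2,6)≠ %(1,5)–%(2,4)= @(1,6)–@(1,7)= @(1,6)–@(2,6)= @(1,6)–%(2,7)≠ @(1,7)–%(2,7)≠ @(1,7)–@(2,6)=  → 10/20 unlike.
Row 2: @(2,2)–%(2,3)≠ @(2,2)–@(3,2)= @(2,2)–@(3,1)= %(2,3)–%(2,4)= %(2,3)–%(3,4)= %(2,3)–@(3,2)≠ %(2,4)–%(3,4)= %(2,4)–@(3,5)≠ @(2,6)–%(2,7)≠ @(2,6)–@(3,6)= @(2,6)–@(3,5)= %(2,7)–@(3,6)≠  → 5/12 unlike.
Row 3: @(3,1)–@(3,2)= @(3,1)–%(4,2)≠ @(3,2)–%(4,2)≠ @(3,2)–@(4,3)= %(3,4)–@(3,5)≠ %(3,4)–@(4,5)≠ %(3,4)–@(4,3)≠ @(3,5)–@(3,6)= @(3,5)–@(4,5)= @(3,5)–@(4,6)= @(3,6)–@(4,6)= @(3,6)–@(4,7)= @(3,6)–@(4,5)=  → 5/13 unlike.
Row 4: %(4,2)–@(4,3)≠ %(4,2)–%(5,3)= %(4,2)–@(5,1)≠ @(4,3)–%(5,3)≠ @(4,3)–@(5,4)= @(4,5)–@(4,6)= @(4,5)–@(5,5)= @(4,5)–@(5,6)= @(4,5)–@(5,4)= @(4,6)–@(4,7)= @(4,6)–@(5,6)= @(4,6)–%(5,7)≠ @(4,6)–@(5,5)= @(4,7)–%(5,7)≠ @(4,7)–@(5,6)=  → 5/15 unlike.
Row 5: @(5,1)–%(6,1)≠ @(5,1)–@(6,2)= %(5,3)–@(5,4)≠ %(5,3)–%(6,3)= %(5,3)–%(6,4)= %(5,3)–@(6,2)≠ @(5,4)–@(5,5)= @(5,4)–%(6,4)≠ @(5,4)–%(6,5)≠ @(5,4)–%(6,3)≠ @(5,5)–@(5,6)= @(5,5)–%(6,5)≠ @(5,5)–%(6,6)≠ @(5,5)–%(6,4)≠ @(5,6)–%(5,7)≠ @(5,6)–%(6,6)≠ @(5,6)–%(6,7)≠ @(5,6)–%(6,5)≠ %(5,7)–%(6,7)= %(5,7)–%(6,6)=  → 13/20 unlike.
Row 6: %(6,1)–@(6,2)≠ @(6,2)–%(6,3)≠ %(6,3)–%(6,4)= %(6,4)–%(6,5)= %(6,5)–%(6,6)= %(6,6)–%(6,7)=  → 2/6 unlike.
Total adjacent occupied pairs: 86; unlike-type pairs: 40.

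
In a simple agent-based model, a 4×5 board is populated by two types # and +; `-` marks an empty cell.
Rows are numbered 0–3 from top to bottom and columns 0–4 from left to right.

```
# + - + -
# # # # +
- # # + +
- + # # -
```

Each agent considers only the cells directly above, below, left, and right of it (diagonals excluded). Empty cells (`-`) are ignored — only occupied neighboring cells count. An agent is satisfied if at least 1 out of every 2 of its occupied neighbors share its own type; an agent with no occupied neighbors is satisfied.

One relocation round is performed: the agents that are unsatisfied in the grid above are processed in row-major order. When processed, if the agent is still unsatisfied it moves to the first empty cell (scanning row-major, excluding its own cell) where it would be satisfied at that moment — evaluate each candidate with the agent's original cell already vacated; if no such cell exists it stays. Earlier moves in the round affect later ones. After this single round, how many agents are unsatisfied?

Initially unsatisfied (in order): (0,1), (0,3), (1,3), (2,3), (3,1).
  (0,1) → (0,2).
  (0,3): now satisfied by earlier moves; stays.
  (1,3) → (0,1).
  (2,3) → (0,4).
  (3,1) → (1,3).
Resulting grid:
# # + + +
# # # + +
- # # - +
- - # # -
Unsatisfied now: (0,2).

1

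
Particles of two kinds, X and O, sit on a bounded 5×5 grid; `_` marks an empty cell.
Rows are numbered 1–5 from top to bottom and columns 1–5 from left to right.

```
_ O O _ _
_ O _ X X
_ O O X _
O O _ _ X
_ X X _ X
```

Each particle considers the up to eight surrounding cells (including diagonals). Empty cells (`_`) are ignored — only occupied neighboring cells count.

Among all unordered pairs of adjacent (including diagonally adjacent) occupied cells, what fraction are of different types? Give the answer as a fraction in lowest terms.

Scan each occupied cell's neighbors to the right and below (and the two forward diagonals) so each pair is counted once.
From row 1: 1 unlike of 4 pairs (running 1/4).
From row 2: 1 unlike of 6 pairs (running 2/10).
From row 3: 1 unlike of 6 pairs (running 3/16).
From row 4: 3 unlike of 5 pairs (running 6/21).
From row 5: 0 unlike of 1 pairs (running 6/22).
Total adjacent occupied pairs: 22; unlike-type pairs: 6.
6/22 reduces to 3/11.

3/11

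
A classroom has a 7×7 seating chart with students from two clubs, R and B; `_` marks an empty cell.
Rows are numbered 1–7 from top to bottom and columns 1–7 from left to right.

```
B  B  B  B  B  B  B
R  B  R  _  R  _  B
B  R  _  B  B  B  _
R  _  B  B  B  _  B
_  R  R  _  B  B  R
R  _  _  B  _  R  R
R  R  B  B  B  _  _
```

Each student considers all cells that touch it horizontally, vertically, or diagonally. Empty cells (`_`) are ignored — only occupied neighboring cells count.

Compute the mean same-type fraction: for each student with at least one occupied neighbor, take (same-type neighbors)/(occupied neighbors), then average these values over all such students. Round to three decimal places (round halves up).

Row 1: (1,1)B 2/3 · (1,2)B 3/5 · (1,3)B 3/4 · (1,4)B 2/4 · (1,5)B 2/3 · (1,6)B 3/4 · (1,7)B 2/2
Row 2: (2,1)R 1/5 · (2,2)B 4/7 · (2,3)R 1/6 · (2,5)R 0/6 · (2,7)B 3/3
Row 3: (3,1)B 1/4 · (3,2)R 3/6 · (3,4)B 4/6 · (3,5)B 4/5 · (3,6)B 4/5
Row 4: (4,1)R 2/3 · (4,3)B 2/5 · (4,4)B 5/6 · (4,5)B 6/6 · (4,7)B 2/3
Row 5: (5,2)R 3/4 · (5,3)R 1/4 · (5,5)B 4/5 · (5,6)B 3/6 · (5,7)R 2/4
Row 6: (6,1)R 3/3 · (6,4)B 4/5 · (6,6)R 2/5 · (6,7)R 2/3
Row 7: (7,1)R 2/2 · (7,2)R 2/3 · (7,3)B 2/3 · (7,4)B 3/3 · (7,5)B 2/3
Sum over 36 students: 2/3 + 3/5 + 3/4 + 2/4 + 2/3 + 3/4 + 2/2 + 1/5 + 4/7 + 1/6 + 0/6 + 3/3 + 1/4 + 3/6 + 4/6 + 4/5 + 4/5 + 2/3 + 2/5 + 5/6 + 6/6 + 2/3 + 3/4 + 1/4 + 4/5 + 3/6 + 2/4 + 3/3 + 4/5 + 2/5 + 2/3 + 2/2 + 2/3 + 2/3 + 3/3 + 2/3 = 3237/140; mean = 3237/140 ÷ 36 = 1079/1680 = 0.642261… → 0.642.

0.642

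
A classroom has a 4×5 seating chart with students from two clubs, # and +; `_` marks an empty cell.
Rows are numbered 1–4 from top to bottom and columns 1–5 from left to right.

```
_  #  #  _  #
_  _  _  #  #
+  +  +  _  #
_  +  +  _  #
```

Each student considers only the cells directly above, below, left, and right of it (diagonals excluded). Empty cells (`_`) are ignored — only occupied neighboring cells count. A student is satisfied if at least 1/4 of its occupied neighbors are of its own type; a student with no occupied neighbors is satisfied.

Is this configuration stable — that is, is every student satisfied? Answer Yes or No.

(1,2)# 1/1 satisfied
(1,3)# 1/1 satisfied
(1,5)# 1/1 satisfied
(2,4)# 1/1 satisfied
(2,5)# 3/3 satisfied
(3,1)+ 1/1 satisfied
(3,2)+ 3/3 satisfied
(3,3)+ 2/2 satisfied
(3,5)# 2/2 satisfied
(4,2)+ 2/2 satisfied
(4,3)+ 2/2 satisfied
(4,5)# 1/1 satisfied
All meet the threshold, so the configuration is stable.

Yes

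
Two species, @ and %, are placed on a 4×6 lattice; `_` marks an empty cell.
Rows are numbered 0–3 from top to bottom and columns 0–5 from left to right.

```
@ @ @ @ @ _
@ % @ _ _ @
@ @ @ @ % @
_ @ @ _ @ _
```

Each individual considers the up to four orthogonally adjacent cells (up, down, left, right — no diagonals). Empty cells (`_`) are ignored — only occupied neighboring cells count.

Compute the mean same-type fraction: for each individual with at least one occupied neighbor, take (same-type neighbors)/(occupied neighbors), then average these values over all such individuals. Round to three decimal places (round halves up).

Row 0: (0,0)@ 2/2 · (0,1)@ 2/3 · (0,2)@ 3/3 · (0,3)@ 2/2 · (0,4)@ 1/1
Row 1: (1,0)@ 2/3 · (1,1)% 0/4 · (1,2)@ 2/3 · (1,5)@ 1/1
Row 2: (2,0)@ 2/2 · (2,1)@ 3/4 · (2,2)@ 4/4 · (2,3)@ 1/2 · (2,4)% 0/3 · (2,5)@ 1/2
Row 3: (3,1)@ 2/2 · (3,2)@ 2/2 · (3,4)@ 0/1
Sum over 18 individuals: 2/2 + 2/3 + 3/3 + 2/2 + 1/1 + 2/3 + 0/4 + 2/3 + 1/1 + 2/2 + 3/4 + 4/4 + 1/2 + 0/3 + 1/2 + 2/2 + 2/2 + 0/1 = 51/4; mean = 51/4 ÷ 18 = 17/24 = 0.708333… → 0.708.

0.708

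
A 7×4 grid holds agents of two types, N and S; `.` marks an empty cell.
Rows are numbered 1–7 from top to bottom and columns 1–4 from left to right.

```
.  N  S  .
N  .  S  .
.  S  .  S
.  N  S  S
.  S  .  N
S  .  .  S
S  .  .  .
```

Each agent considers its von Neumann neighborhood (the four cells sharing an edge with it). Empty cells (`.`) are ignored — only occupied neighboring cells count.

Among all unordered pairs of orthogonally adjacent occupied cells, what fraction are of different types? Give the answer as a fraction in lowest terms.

3/5

Scan each occupied cell's neighbors to the right and below so each pair is counted once.
From row 1: 1 unlike of 2 pairs (running 1/2).
From row 3: 1 unlike of 2 pairs (running 2/4).
From row 4: 3 unlike of 4 pairs (running 5/8).
From row 5: 1 unlike of 1 pairs (running 6/9).
From row 6: 0 unlike of 1 pairs (running 6/10).
Total adjacent occupied pairs: 10; unlike-type pairs: 6.
6/10 reduces to 3/5.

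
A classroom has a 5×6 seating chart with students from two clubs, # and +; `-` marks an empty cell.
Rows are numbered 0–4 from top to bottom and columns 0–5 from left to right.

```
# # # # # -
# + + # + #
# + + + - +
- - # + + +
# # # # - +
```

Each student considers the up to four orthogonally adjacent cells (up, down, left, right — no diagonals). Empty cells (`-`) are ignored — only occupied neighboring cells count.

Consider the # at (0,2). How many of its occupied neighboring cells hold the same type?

2

Occupied neighbors of (0,2): (1,2)=+, (0,1)=#, (0,3)=#.
Same type (#): 2 of 3.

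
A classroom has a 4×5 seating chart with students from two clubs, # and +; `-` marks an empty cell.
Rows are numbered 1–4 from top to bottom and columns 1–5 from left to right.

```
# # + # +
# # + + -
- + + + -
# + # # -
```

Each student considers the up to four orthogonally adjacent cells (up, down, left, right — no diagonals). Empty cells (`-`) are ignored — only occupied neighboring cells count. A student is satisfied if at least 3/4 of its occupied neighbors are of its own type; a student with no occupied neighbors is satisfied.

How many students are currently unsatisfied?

12

Row 1: (1,1)# 2/2 ok · (1,2)# 2/3 unhappy · (1,3)+ 1/3 unhappy · (1,4)# 0/3 unhappy · (1,5)+ 0/1 unhappy
Row 2: (2,1)# 2/2 ok · (2,2)# 2/4 unhappy · (2,3)+ 3/4 ok · (2,4)+ 2/3 unhappy
Row 3: (3,2)+ 2/3 unhappy · (3,3)+ 3/4 ok · (3,4)+ 2/3 unhappy
Row 4: (4,1)# 0/1 unhappy · (4,2)+ 1/3 unhappy · (4,3)# 1/3 unhappy · (4,4)# 1/2 unhappy
Unsatisfied: (1,2), (1,3), (1,4), (1,5), (2,2), (2,4), (3,2), (3,4), (4,1), (4,2), (4,3), (4,4) — 12 in total.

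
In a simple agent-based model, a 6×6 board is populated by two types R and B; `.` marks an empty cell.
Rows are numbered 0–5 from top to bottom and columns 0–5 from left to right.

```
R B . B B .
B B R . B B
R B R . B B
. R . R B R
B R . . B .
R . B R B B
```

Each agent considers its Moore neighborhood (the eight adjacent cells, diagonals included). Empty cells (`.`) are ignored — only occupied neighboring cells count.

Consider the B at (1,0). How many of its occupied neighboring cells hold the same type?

Occupied neighbors of (1,0): (0,0)=R, (0,1)=B, (1,1)=B, (2,0)=R, (2,1)=B.
Same type (B): 3 of 5.

3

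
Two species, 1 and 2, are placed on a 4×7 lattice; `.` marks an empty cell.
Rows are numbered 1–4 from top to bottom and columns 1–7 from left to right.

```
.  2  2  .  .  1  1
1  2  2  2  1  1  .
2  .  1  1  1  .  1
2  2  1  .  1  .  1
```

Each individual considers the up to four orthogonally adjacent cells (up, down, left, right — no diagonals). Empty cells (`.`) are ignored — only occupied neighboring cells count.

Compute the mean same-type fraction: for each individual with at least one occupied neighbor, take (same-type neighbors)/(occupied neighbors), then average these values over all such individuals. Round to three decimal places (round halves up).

0.763

Row 1: (1,2)2 2/2 · (1,3)2 2/2 · (1,6)1 2/2 · (1,7)1 1/1
Row 2: (2,1)1 0/2 · (2,2)2 2/3 · (2,3)2 3/4 · (2,4)2 1/3 · (2,5)1 2/3 · (2,6)1 2/2
Row 3: (3,1)2 1/2 · (3,3)1 2/3 · (3,4)1 2/3 · (3,5)1 3/3 · (3,7)1 1/1
Row 4: (4,1)2 2/2 · (4,2)2 1/2 · (4,3)1 1/2 · (4,5)1 1/1 · (4,7)1 1/1
Sum over 20 individuals: 2/2 + 2/2 + 2/2 + 1/1 + 0/2 + 2/3 + 3/4 + 1/3 + 2/3 + 2/2 + 1/2 + 2/3 + 2/3 + 3/3 + 1/1 + 2/2 + 1/2 + 1/2 + 1/1 + 1/1 = 61/4; mean = 61/4 ÷ 20 = 61/80 = 0.7625 → 0.763.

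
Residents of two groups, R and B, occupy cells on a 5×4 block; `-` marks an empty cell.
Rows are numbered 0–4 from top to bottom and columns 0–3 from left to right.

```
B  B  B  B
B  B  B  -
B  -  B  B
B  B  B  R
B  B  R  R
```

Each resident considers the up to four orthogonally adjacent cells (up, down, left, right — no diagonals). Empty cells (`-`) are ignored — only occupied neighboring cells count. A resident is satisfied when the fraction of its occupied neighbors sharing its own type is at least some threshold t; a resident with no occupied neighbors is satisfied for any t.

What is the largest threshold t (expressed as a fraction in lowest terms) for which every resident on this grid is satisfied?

Row 0: (0,0)B 2/2 · (0,1)B 3/3 · (0,2)B 3/3 · (0,3)B 1/1
Row 1: (1,0)B 3/3 · (1,1)B 3/3 · (1,2)B 3/3
Row 2: (2,0)B 2/2 · (2,2)B 3/3 · (2,3)B 1/2
Row 3: (3,0)B 3/3 · (3,1)B 3/3 · (3,2)B 2/4 · (3,3)R 1/3
Row 4: (4,0)B 2/2 · (4,1)B 2/3 · (4,2)R 1/3 · (4,3)R 2/2
The smallest same-type fraction is 1/3 at (3,3), which reduces to 1/3. Any threshold above that leaves this resident unsatisfied.

1/3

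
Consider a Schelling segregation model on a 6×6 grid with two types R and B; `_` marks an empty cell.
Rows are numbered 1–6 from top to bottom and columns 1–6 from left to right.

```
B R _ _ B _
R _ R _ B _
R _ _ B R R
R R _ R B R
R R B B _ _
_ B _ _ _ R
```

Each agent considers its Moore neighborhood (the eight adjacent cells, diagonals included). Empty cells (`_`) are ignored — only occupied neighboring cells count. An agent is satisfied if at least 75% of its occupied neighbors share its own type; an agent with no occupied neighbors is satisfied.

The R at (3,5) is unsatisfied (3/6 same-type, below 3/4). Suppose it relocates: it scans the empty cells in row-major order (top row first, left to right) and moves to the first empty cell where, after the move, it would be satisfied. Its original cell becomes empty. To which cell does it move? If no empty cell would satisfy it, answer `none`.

(1,3)

Vacating (3,5). Empty cells in order:
  (1,3): 2/2 same-type → satisfied — stop here.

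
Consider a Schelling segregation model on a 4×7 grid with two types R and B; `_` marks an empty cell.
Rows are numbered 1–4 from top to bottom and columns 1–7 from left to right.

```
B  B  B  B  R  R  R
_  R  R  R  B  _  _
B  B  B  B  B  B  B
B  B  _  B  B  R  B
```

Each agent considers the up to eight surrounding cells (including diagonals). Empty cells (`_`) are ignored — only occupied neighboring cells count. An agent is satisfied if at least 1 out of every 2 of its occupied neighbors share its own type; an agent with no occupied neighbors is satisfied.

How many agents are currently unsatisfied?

6

Row 1: (1,1)B 1/2 ✓ · (1,2)B 2/4 ✓ · (1,3)B 2/5 ✗ · (1,4)B 2/5 ✗ · (1,5)R 2/4 ✓ · (1,6)R 2/3 ✓ · (1,7)R 1/1 ✓
Row 2: (2,2)R 1/7 ✗ · (2,3)R 2/8 ✗ · (2,4)R 2/8 ✗ · (2,5)B 4/7 ✓
Row 3: (3,1)B 3/4 ✓ · (3,2)B 4/6 ✓ · (3,3)B 4/7 ✓ · (3,4)B 5/7 ✓ · (3,5)B 5/7 ✓ · (3,6)B 5/6 ✓ · (3,7)B 2/3 ✓
Row 4: (4,1)B 3/3 ✓ · (4,2)B 4/4 ✓ · (4,4)B 4/4 ✓ · (4,5)B 4/5 ✓ · (4,6)R 0/5 ✗ · (4,7)B 2/3 ✓
Unsatisfied: (1,3), (1,4), (2,2), (2,3), (2,4), (4,6) — 6 in total.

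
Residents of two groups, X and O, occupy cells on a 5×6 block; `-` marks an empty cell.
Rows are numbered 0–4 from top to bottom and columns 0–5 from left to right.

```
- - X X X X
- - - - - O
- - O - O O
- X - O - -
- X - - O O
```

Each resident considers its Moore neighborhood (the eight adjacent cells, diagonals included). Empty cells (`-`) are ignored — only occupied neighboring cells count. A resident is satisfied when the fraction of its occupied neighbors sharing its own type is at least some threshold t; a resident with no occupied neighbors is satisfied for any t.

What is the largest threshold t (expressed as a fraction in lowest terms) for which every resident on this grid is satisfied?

(0,2)X 1/1
(0,3)X 2/2
(0,4)X 2/3
(0,5)X 1/2
(1,5)O 2/4
(2,2)O 1/2
(2,4)O 3/3
(2,5)O 2/2
(3,1)X 1/2
(3,3)O 3/3
(4,1)X 1/1
(4,4)O 2/2
(4,5)O 1/1
The smallest same-type fraction is 1/2 at (0,5), which reduces to 1/2. Any threshold above that leaves this resident unsatisfied.

1/2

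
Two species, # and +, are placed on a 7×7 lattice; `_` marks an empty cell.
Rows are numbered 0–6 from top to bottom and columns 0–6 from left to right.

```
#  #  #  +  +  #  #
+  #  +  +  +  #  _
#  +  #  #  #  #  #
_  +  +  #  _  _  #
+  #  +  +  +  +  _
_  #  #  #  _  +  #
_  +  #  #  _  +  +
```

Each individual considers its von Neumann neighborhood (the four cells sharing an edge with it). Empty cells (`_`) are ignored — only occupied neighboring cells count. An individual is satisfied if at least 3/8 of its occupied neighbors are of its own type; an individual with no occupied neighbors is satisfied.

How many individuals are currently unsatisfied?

Row 0: (0,0)# 1/2 satisfied · (0,1)# 3/3 satisfied · (0,2)# 1/3 not · (0,3)+ 2/3 satisfied · (0,4)+ 2/3 satisfied · (0,5)# 2/3 satisfied · (0,6)# 1/1 satisfied
Row 1: (1,0)+ 0/3 not · (1,1)# 1/4 not · (1,2)+ 1/4 not · (1,3)+ 3/4 satisfied · (1,4)+ 2/4 satisfied · (1,5)# 2/3 satisfied
Row 2: (2,0)# 0/2 not · (2,1)+ 1/4 not · (2,2)# 1/4 not · (2,3)# 3/4 satisfied · (2,4)# 2/3 satisfied · (2,5)# 3/3 satisfied · (2,6)# 2/2 satisfied
Row 3: (3,1)+ 2/3 satisfied · (3,2)+ 2/4 satisfied · (3,3)# 1/3 not · (3,6)# 1/1 satisfied
Row 4: (4,0)+ 0/1 not · (4,1)# 1/4 not · (4,2)+ 2/4 satisfied · (4,3)+ 2/4 satisfied · (4,4)+ 2/2 satisfied · (4,5)+ 2/2 satisfied
Row 5: (5,1)# 2/3 satisfied · (5,2)# 3/4 satisfied · (5,3)# 2/3 satisfied · (5,5)+ 2/3 satisfied · (5,6)# 0/2 not
Row 6: (6,1)+ 0/2 not · (6,2)# 2/3 satisfied · (6,3)# 2/2 satisfied · (6,5)+ 2/2 satisfied · (6,6)+ 1/2 satisfied
Unsatisfied: (0,2), (1,0), (1,1), (1,2), (2,0), (2,1), (2,2), (3,3), (4,0), (4,1), (5,6), (6,1) — 12 in total.

12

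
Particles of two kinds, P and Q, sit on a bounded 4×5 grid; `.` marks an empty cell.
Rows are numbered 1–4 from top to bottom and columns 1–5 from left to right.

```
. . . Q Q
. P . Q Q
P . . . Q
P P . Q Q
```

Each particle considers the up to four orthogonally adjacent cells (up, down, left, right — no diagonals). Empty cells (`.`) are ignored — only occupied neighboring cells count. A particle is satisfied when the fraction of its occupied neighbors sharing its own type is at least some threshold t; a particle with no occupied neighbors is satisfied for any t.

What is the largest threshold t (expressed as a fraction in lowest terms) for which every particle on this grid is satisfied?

Row 1: (1,4)Q 2/2 · (1,5)Q 2/2
Row 2: (2,2)P — no occupied neighbors · (2,4)Q 2/2 · (2,5)Q 3/3
Row 3: (3,1)P 1/1 · (3,5)Q 2/2
Row 4: (4,1)P 2/2 · (4,2)P 1/1 · (4,4)Q 1/1 · (4,5)Q 2/2
The smallest same-type fraction is 2/2 at (1,4), which reduces to 1/1. Any threshold above that leaves this particle unsatisfied.

1/1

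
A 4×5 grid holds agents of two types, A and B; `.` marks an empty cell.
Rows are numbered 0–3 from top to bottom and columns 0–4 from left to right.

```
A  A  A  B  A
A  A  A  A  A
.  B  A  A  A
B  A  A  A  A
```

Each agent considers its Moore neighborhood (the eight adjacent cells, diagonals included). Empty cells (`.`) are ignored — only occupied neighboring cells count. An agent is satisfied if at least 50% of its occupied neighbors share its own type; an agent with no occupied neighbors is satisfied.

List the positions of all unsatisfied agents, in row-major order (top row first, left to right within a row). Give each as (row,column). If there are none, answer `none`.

(0,3), (2,1)

Row 0: (0,0)A 3/3 satisfied · (0,1)A 5/5 satisfied · (0,2)A 4/5 satisfied · (0,3)B 0/5 not · (0,4)A 2/3 satisfied
Row 1: (1,0)A 3/4 satisfied · (1,1)A 6/7 satisfied · (1,2)A 6/8 satisfied · (1,3)A 7/8 satisfied · (1,4)A 4/5 satisfied
Row 2: (2,1)B 1/7 not · (2,2)A 7/8 satisfied · (2,3)A 8/8 satisfied · (2,4)A 5/5 satisfied
Row 3: (3,0)B 1/2 satisfied · (3,1)A 2/4 satisfied · (3,2)A 4/5 satisfied · (3,3)A 5/5 satisfied · (3,4)A 3/3 satisfied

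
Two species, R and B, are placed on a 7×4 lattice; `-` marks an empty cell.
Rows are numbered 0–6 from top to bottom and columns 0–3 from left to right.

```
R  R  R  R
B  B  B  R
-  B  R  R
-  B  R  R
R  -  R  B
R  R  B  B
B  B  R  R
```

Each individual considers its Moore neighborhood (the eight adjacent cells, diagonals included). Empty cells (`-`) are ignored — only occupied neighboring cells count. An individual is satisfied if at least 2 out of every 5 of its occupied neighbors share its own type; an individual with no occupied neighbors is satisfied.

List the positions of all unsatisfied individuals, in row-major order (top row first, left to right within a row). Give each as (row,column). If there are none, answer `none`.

(0,0), (1,2), (3,1), (6,0), (6,3)

(0,0)R 1/3 unhappy
(0,1)R 2/5 ok
(0,2)R 3/5 ok
(0,3)R 2/3 ok
(1,0)B 2/4 ok
(1,1)B 3/7 ok
(1,2)B 2/8 unhappy
(1,3)R 4/5 ok
(2,1)B 4/6 ok
(2,2)R 4/8 ok
(2,3)R 4/5 ok
(3,1)B 1/5 unhappy
(3,2)R 4/7 ok
(3,3)R 4/5 ok
(4,0)R 2/3 ok
(4,2)R 3/7 ok
(4,3)B 2/5 ok
(5,0)R 2/4 ok
(5,1)R 4/7 ok
(5,2)B 3/7 ok
(5,3)B 2/5 ok
(6,0)B 1/3 unhappy
(6,1)B 2/5 ok
(6,2)R 2/5 ok
(6,3)R 1/3 unhappy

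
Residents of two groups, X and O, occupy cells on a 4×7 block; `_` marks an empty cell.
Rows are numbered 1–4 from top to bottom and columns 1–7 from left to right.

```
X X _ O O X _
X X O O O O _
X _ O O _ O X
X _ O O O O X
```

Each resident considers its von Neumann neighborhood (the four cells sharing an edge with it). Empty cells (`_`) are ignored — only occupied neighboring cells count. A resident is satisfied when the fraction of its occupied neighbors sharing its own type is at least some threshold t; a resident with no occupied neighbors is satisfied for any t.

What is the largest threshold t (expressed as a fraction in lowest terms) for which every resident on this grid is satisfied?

(1,1)X 2/2
(1,2)X 2/2
(1,4)O 2/2
(1,5)O 2/3
(1,6)X 0/2
(2,1)X 3/3
(2,2)X 2/3
(2,3)O 2/3
(2,4)O 4/4
(2,5)O 3/3
(2,6)O 2/3
(3,1)X 2/2
(3,3)O 3/3
(3,4)O 3/3
(3,6)O 2/3
(3,7)X 1/2
(4,1)X 1/1
(4,3)O 2/2
(4,4)O 3/3
(4,5)O 2/2
(4,6)O 2/3
(4,7)X 1/2
The smallest same-type fraction is 0/2 at (1,6), which reduces to 0/1. Any threshold above that leaves this resident unsatisfied.

0/1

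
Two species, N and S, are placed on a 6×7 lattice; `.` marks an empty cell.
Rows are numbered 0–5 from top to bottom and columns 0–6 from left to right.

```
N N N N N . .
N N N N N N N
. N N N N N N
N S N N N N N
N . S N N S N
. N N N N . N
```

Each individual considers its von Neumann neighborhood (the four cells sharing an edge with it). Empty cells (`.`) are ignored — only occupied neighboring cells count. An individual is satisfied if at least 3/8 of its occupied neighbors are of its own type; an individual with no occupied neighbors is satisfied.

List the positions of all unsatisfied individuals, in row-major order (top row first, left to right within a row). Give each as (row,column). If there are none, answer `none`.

(0,0)N 2/2 ok
(0,1)N 3/3 ok
(0,2)N 3/3 ok
(0,3)N 3/3 ok
(0,4)N 2/2 ok
(1,0)N 2/2 ok
(1,1)N 4/4 ok
(1,2)N 4/4 ok
(1,3)N 4/4 ok
(1,4)N 4/4 ok
(1,5)N 3/3 ok
(1,6)N 2/2 ok
(2,1)N 2/3 ok
(2,2)N 4/4 ok
(2,3)N 4/4 ok
(2,4)N 4/4 ok
(2,5)N 4/4 ok
(2,6)N 3/3 ok
(3,0)N 1/2 ok
(3,1)S 0/3 unhappy
(3,2)N 2/4 ok
(3,3)N 4/4 ok
(3,4)N 4/4 ok
(3,5)N 3/4 ok
(3,6)N 3/3 ok
(4,0)N 1/1 ok
(4,2)S 0/3 unhappy
(4,3)N 3/4 ok
(4,4)N 3/4 ok
(4,5)S 0/3 unhappy
(4,6)N 2/3 ok
(5,1)N 1/1 ok
(5,2)N 2/3 ok
(5,3)N 3/3 ok
(5,4)N 2/2 ok
(5,6)N 1/1 ok

(3,1), (4,2), (4,5)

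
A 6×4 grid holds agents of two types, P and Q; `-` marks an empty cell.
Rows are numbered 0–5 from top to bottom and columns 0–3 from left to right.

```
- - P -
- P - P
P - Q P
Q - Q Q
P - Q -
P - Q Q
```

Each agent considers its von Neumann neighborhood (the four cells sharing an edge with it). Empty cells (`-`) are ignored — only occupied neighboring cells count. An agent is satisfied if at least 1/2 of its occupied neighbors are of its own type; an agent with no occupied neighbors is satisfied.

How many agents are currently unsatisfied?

Row 0: (0,2)P 0/0 ✓
Row 1: (1,1)P 0/0 ✓ · (1,3)P 1/1 ✓
Row 2: (2,0)P 0/1 ✗ · (2,2)Q 1/2 ✓ · (2,3)P 1/3 ✗
Row 3: (3,0)Q 0/2 ✗ · (3,2)Q 3/3 ✓ · (3,3)Q 1/2 ✓
Row 4: (4,0)P 1/2 ✓ · (4,2)Q 2/2 ✓
Row 5: (5,0)P 1/1 ✓ · (5,2)Q 2/2 ✓ · (5,3)Q 1/1 ✓
Unsatisfied: (2,0), (2,3), (3,0) — 3 in total.

3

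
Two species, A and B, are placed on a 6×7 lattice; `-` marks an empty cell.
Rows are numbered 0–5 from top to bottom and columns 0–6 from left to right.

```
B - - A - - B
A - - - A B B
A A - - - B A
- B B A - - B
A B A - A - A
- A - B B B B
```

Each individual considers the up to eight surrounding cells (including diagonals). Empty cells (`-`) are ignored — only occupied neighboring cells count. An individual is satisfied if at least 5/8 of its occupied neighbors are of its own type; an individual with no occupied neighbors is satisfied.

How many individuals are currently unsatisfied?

(0,0)B 0/1 ✗
(0,3)A 1/1 ✓
(0,6)B 2/2 ✓
(1,0)A 2/3 ✓
(1,4)A 1/3 ✗
(1,5)B 3/5 ✗
(1,6)B 3/4 ✓
(2,0)A 2/3 ✓
(2,1)A 2/4 ✗
(2,5)B 3/5 ✗
(2,6)A 0/4 ✗
(3,1)B 2/6 ✗
(3,2)B 2/5 ✗
(3,3)A 2/3 ✓
(3,6)B 1/3 ✗
(4,0)A 1/3 ✗
(4,1)B 2/5 ✗
(4,2)A 2/6 ✗
(4,4)A 1/4 ✗
(4,6)A 0/3 ✗
(5,1)A 2/3 ✓
(5,3)B 1/3 ✗
(5,4)B 2/3 ✓
(5,5)B 2/4 ✗
(5,6)B 1/2 ✗
Unsatisfied: (0,0), (1,4), (1,5), (2,1), (2,5), (2,6), (3,1), (3,2), (3,6), (4,0), (4,1), (4,2), (4,4), (4,6), (5,3), (5,5), (5,6) — 17 in total.

17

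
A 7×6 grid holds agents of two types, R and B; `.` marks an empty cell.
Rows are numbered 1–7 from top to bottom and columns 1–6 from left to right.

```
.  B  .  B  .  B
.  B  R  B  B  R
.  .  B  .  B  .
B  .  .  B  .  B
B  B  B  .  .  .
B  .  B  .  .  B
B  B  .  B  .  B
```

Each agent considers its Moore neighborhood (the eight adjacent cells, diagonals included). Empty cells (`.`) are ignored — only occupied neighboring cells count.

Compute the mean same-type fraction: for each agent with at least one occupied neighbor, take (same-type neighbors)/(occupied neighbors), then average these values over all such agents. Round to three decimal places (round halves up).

0.804

(1,2)B 1/2
(1,4)B 2/3
(1,6)B 1/2
(2,2)B 2/3
(2,3)R 0/5
(2,4)B 4/5
(2,5)B 4/5
(2,6)R 0/3
(3,3)B 3/4
(3,5)B 4/5
(4,1)B 2/2
(4,4)B 3/3
(4,6)B 1/1
(5,1)B 3/3
(5,2)B 5/5
(5,3)B 3/3
(6,1)B 4/4
(6,3)B 4/4
(6,6)B 1/1
(7,1)B 2/2
(7,2)B 3/3
(7,4)B 1/1
(7,6)B 1/1
Sum over 23 agents: 1/2 + 2/3 + 1/2 + 2/3 + 0/5 + 4/5 + 4/5 + 0/3 + 3/4 + 4/5 + 2/2 + 3/3 + 1/1 + 3/3 + 5/5 + 3/3 + 4/4 + 4/4 + 1/1 + 2/2 + 3/3 + 1/1 + 1/1 = 1109/60; mean = 1109/60 ÷ 23 = 1109/1380 = 0.803623… → 0.804.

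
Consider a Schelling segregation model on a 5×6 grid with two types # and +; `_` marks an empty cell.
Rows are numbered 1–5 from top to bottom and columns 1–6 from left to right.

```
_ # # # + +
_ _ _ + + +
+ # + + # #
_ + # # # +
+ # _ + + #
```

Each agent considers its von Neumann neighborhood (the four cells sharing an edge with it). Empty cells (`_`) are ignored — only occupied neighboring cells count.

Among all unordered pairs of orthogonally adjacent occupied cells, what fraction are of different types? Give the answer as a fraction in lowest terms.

19/33

Scan each occupied cell's neighbors to the right and below so each pair is counted once.
From row 1: 2 unlike of 7 pairs (running 2/7).
From row 2: 2 unlike of 5 pairs (running 4/12).
From row 3: 7 unlike of 10 pairs (running 11/22).
From row 4: 6 unlike of 8 pairs (running 17/30).
From row 5: 2 unlike of 3 pairs (running 19/33).
Total adjacent occupied pairs: 33; unlike-type pairs: 19.
19/33 is already in lowest terms.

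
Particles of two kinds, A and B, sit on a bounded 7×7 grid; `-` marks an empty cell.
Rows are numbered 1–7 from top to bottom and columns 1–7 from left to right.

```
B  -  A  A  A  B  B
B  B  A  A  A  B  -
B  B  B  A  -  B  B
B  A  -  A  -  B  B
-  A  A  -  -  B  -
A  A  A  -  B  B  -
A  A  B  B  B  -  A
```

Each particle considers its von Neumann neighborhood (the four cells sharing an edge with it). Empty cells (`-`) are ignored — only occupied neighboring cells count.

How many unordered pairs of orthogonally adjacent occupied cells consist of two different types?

9

Scan each occupied cell's neighbors to the right and below so each pair is counted once.
Row 1: B(1,1)–B(2,1)= A(1,3)–A(1,4)= A(1,3)–A(2,3)= A(1,4)–A(1,5)= A(1,4)–A(2,4)= A(1,5)–B(1,6)≠ A(1,5)–A(2,5)= B(1,6)–B(1,7)= B(1,6)–B(2,6)=  → 1/9 unlike.
Row 2: B(2,1)–B(2,2)= B(2,1)–B(3,1)= B(2,2)–A(2,3)≠ B(2,2)–B(3,2)= A(2,3)–A(2,4)= A(2,3)–B(3,3)≠ A(2,4)–A(2,5)= A(2,4)–A(3,4)= A(2,5)–B(2,6)≠ B(2,6)–B(3,6)=  → 3/10 unlike.
Row 3: B(3,1)–B(3,2)= B(3,1)–B(4,1)= B(3,2)–B(3,3)= B(3,2)–A(4,2)≠ B(3,3)–A(3,4)≠ A(3,4)–A(4,4)= B(3,6)–B(3,7)= B(3,6)–B(4,6)= B(3,7)–B(4,7)=  → 2/9 unlike.
Row 4: B(4,1)–A(4,2)≠ A(4,2)–A(5,2)= B(4,6)–B(4,7)= B(4,6)–B(5,6)=  → 1/4 unlike.
Row 5: A(5,2)–A(5,3)= A(5,2)–A(6,2)= A(5,3)–A(6,3)= B(5,6)–B(6,6)=  → 0/4 unlike.
Row 6: A(6,1)–A(6,2)= A(6,1)–A(7,1)= A(6,2)–A(6,3)= A(6,2)–A(7,2)= A(6,3)–B(7,3)≠ B(6,5)–B(6,6)= B(6,5)–B(7,5)=  → 1/7 unlike.
Row 7: A(7,1)–A(7,2)= A(7,2)–B(7,3)≠ B(7,3)–B(7,4)= B(7,4)–B(7,5)=  → 1/4 unlike.
Total adjacent occupied pairs: 47; unlike-type pairs: 9.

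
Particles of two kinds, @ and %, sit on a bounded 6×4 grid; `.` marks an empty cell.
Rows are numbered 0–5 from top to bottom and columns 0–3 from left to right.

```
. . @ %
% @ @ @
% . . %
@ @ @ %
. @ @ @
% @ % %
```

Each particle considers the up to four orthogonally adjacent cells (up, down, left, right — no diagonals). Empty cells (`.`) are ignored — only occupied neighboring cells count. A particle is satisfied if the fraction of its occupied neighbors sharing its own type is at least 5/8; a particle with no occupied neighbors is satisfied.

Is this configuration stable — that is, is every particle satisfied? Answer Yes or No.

No

(0,2)@ 1/2 ✗
(0,3)% 0/2 ✗
(1,0)% 1/2 ✗
(1,1)@ 1/2 ✗
(1,2)@ 3/3 ✓
(1,3)@ 1/3 ✗
(2,0)% 1/2 ✗
(2,3)% 1/2 ✗
(3,0)@ 1/2 ✗
(3,1)@ 3/3 ✓
(3,2)@ 2/3 ✓
(3,3)% 1/3 ✗
(4,1)@ 3/3 ✓
(4,2)@ 3/4 ✓
(4,3)@ 1/3 ✗
(5,0)% 0/1 ✗
(5,1)@ 1/3 ✗
(5,2)% 1/3 ✗
(5,3)% 1/2 ✗
For instance (0,2) has only 1/2 same-type neighbors, below 5/8.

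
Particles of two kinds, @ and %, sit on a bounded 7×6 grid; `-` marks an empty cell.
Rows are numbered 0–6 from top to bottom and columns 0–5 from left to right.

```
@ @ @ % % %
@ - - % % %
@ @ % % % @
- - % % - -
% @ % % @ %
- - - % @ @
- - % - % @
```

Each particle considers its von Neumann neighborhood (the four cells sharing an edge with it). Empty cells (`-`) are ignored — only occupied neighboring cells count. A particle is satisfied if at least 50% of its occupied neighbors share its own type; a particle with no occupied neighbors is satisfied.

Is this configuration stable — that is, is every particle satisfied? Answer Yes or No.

No

Row 0: (0,0)@ 2/2 ✓ · (0,1)@ 2/2 ✓ · (0,2)@ 1/2 ✓ · (0,3)% 2/3 ✓ · (0,4)% 3/3 ✓ · (0,5)% 2/2 ✓
Row 1: (1,0)@ 2/2 ✓ · (1,3)% 3/3 ✓ · (1,4)% 4/4 ✓ · (1,5)% 2/3 ✓
Row 2: (2,0)@ 2/2 ✓ · (2,1)@ 1/2 ✓ · (2,2)% 2/3 ✓ · (2,3)% 4/4 ✓ · (2,4)% 2/3 ✓ · (2,5)@ 0/2 ✗
Row 3: (3,2)% 3/3 ✓ · (3,3)% 3/3 ✓
Row 4: (4,0)% 0/1 ✗ · (4,1)@ 0/2 ✗ · (4,2)% 2/3 ✓ · (4,3)% 3/4 ✓ · (4,4)@ 1/3 ✗ · (4,5)% 0/2 ✗
Row 5: (5,3)% 1/2 ✓ · (5,4)@ 2/4 ✓ · (5,5)@ 2/3 ✓
Row 6: (6,2)% 0/0 ✓ · (6,4)% 0/2 ✗ · (6,5)@ 1/2 ✓
For instance (2,5) has only 0/2 same-type neighbors, below 1/2.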